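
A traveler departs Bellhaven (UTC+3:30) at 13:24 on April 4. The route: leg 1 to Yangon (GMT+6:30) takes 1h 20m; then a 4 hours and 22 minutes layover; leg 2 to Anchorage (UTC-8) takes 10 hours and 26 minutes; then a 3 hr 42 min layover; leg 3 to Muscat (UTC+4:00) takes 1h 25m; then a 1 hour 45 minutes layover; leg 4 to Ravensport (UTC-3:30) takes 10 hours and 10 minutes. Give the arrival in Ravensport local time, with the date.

15:34 on April 5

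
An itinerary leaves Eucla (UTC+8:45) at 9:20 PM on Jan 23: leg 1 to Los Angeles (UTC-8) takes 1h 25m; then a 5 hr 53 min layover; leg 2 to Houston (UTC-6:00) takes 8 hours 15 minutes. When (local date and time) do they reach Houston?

10:08 PM on January 23

Convert departure to UTC: 9:20 PM − 8:45 = 12:35 PM UTC on Jan 23.
Add 1 hour and 25 minutes leg 1 → 2:00 PM UTC.
Add 5 hours and 53 minutes layover in Los Angeles → 7:53 PM UTC.
Add 8 hours 15 minutes leg 2 → 4:08 AM UTC (Jan 24).
Houston is UTC−6:00, so local arrival = 4:08 AM − 6:00 = 10:08 PM on Jan 23.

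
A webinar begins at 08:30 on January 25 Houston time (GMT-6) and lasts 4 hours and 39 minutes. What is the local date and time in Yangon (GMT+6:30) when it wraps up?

01:39 on January 26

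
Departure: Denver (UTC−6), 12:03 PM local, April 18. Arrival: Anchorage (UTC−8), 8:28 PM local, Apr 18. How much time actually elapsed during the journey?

Anchorage is 2:00 behind Denver.
Clock-face elapsed time (ignoring zones) is 8 hours 25 minutes.
Actual elapsed = 8 hours 25 minutes + 2:00 = 10 hours 25 minutes.

10 hours 25 minutes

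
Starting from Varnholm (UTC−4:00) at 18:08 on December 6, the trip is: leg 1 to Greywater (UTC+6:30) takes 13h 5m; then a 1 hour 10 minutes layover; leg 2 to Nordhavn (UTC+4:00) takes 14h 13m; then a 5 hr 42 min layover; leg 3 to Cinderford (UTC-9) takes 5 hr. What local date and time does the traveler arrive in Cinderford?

Convert departure to UTC: 18:08 + 4:00 = 22:08 UTC on Dec 6.
Add 13 hours 5 minutes leg 1 → 11:13 UTC (Dec 7).
Add 1 hour 10 minutes layover in Greywater → 12:23 UTC.
Add 14 hours 13 minutes leg 2 → 02:36 UTC (Dec 8).
Add 5 hours 42 minutes layover in Nordhavn → 08:18 UTC.
Add 5 hours leg 3 → 13:18 UTC.
Cinderford is UTC−9:00, so local arrival = 13:18 − 9:00 = 04:18 on Dec 8.

04:18 on Dec 8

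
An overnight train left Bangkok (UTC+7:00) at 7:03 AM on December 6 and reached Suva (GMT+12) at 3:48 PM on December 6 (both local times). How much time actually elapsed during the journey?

3 hours 45 minutes

Departure in UTC: 7:03 AM − 7:00 = 12:03 AM on Dec 6.
Arrival in UTC: 3:48 PM − 12:00 = 3:48 AM on Dec 6.
Elapsed = 3:48 AM − 12:03 AM = 3 hours 45 minutes.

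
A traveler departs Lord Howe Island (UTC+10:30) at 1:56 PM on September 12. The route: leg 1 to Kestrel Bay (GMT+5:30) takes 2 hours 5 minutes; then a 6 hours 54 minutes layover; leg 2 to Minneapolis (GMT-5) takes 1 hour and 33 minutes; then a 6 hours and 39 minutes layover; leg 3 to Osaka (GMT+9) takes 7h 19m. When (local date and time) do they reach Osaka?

12:56 PM on September 13

Convert departure to UTC: 1:56 PM − 10:30 = 3:26 AM UTC on Sep 12.
Add 2 hours 5 minutes leg 1 → 5:31 AM UTC.
Add 6 hours 54 minutes layover in Kestrel Bay → 12:25 PM UTC.
Add 1 hour 33 minutes leg 2 → 1:58 PM UTC.
Add 6 hours 39 minutes layover in Minneapolis → 8:37 PM UTC.
Add 7 hours and 19 minutes leg 3 → 3:56 AM UTC (Sep 13).
Osaka is UTC+9:00, so local arrival = 3:56 AM + 9:00 = 12:56 PM on Sep 13.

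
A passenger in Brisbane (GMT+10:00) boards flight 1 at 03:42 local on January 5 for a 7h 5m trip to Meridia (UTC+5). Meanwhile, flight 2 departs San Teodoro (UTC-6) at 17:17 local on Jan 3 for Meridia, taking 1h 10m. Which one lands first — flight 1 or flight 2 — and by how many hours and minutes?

Flight 1 in UTC: 03:42 − 10:00 = 17:42 on Jan 4.
+7 hours and 5 minutes → arrive 00:47 UTC on Jan 5.
Flight 2 in UTC: 17:17 + 6:00 = 23:17 on Jan 3.
+1 hour and 10 minutes → arrive 00:27 UTC on Jan 4.
Flight 2 lands earlier by 24 hours 20 minutes.

the second, by 24 hours 20 minutes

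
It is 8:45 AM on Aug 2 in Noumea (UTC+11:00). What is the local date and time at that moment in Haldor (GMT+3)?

12:45 AM on Aug 2

In UTC: 8:45 AM − 11:00 = 9:45 PM on Aug 1.
Haldor is UTC+3:00: 9:45 PM + 3:00 = 12:45 AM on Aug 2.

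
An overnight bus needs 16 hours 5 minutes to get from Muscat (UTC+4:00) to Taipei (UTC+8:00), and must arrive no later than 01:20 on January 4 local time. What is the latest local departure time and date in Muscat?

Target arrival in UTC: 01:20 − 8:00 = 17:20 on Jan 3.
Subtract 16 hours 5 minutes → departure 01:15 UTC on Jan 3.
Muscat is UTC+4:00: 01:15 + 4:00 = 05:15 on Jan 3.

05:15 on Jan 3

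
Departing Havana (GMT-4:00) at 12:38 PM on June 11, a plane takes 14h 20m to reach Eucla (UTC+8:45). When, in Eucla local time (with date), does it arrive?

Convert departure to UTC: 12:38 PM + 4:00 = 4:38 PM UTC on Jun 11.
Add 14 hours and 20 minutes travel time → 6:58 AM UTC (Jun 12).
Eucla is UTC+8:45, so local arrival = 6:58 AM + 8:45 = 3:43 PM on Jun 12.

3:43 PM on Jun 12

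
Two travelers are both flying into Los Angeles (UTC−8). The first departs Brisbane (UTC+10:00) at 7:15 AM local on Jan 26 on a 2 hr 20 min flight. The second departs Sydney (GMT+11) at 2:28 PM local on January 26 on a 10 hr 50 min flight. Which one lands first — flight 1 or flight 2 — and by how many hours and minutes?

the first, by 14 hours 43 minutes

Flight 1 in UTC: 7:15 AM − 10:00 = 9:15 PM on Jan 25.
+2 hours 20 minutes → arrive 11:35 PM UTC on Jan 25.
Flight 2 in UTC: 2:28 PM − 11:00 = 3:28 AM on Jan 26.
+10 hours and 50 minutes → arrive 2:18 PM UTC on Jan 26.
Flight 1 lands earlier by 14 hours 43 minutes.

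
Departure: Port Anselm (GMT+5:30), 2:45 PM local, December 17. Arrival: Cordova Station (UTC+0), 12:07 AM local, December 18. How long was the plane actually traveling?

Departure in UTC: 2:45 PM − 5:30 = 9:15 AM on Dec 17.
Arrival is already UTC: 12:07 AM on Dec 18.
Elapsed = 12:07 AM − 9:15 AM (+1 day) = 14 hours 52 minutes.

14 hours 52 minutes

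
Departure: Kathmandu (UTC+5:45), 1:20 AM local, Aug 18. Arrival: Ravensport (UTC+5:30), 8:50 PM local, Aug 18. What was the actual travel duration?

19 hours 45 minutes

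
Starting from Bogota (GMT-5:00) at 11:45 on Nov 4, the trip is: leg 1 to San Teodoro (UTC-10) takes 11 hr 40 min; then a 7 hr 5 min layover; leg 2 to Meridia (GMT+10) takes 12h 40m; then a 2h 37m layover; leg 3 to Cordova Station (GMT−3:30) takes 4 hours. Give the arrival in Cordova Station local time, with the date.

03:17 on Nov 6

Convert departure to UTC: 11:45 + 5:00 = 16:45 UTC on Nov 4.
Add 11 hours and 40 minutes leg 1 → 04:25 UTC (Nov 5).
Add 7 hours and 5 minutes layover in San Teodoro → 11:30 UTC.
Add 12 hours 40 minutes leg 2 → 00:10 UTC (Nov 6).
Add 2 hours and 37 minutes layover in Meridia → 02:47 UTC.
Add 4 hours leg 3 → 06:47 UTC.
Cordova Station is UTC−3:30, so local arrival = 06:47 − 3:30 = 03:17 on Nov 6.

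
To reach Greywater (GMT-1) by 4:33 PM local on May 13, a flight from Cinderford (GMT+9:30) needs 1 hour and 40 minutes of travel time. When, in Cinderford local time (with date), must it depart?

1:23 AM on May 14

Target arrival in UTC: 4:33 PM + 1:00 = 5:33 PM on May 13.
Subtract 1 hour 40 minutes → departure 3:53 PM UTC on May 13.
Cinderford is UTC+9:30: 3:53 PM + 9:30 = 1:23 AM on May 14.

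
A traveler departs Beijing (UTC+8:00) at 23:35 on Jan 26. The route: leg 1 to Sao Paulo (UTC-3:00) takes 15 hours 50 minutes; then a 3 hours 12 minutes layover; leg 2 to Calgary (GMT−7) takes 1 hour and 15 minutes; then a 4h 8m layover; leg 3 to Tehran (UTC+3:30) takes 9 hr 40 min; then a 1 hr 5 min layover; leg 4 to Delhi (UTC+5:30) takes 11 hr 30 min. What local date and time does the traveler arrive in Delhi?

Convert departure to UTC: 23:35 − 8:00 = 15:35 UTC on Jan 26.
Add 15 hours 50 minutes leg 1 → 07:25 UTC (Jan 27).
Add 3 hours and 12 minutes layover in Sao Paulo → 10:37 UTC.
Add 1 hour and 15 minutes leg 2 → 11:52 UTC.
Add 4 hours 8 minutes layover in Calgary → 16:00 UTC.
Add 9 hours and 40 minutes leg 3 → 01:40 UTC (Jan 28).
Add 1 hour and 5 minutes layover in Tehran → 02:45 UTC.
Add 11 hours 30 minutes leg 4 → 14:15 UTC.
Delhi is UTC+5:30, so local arrival = 14:15 + 5:30 = 19:45 on Jan 28.

19:45 on January 28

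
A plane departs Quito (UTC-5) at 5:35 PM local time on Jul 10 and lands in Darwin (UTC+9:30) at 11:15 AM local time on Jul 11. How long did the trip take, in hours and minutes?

3 hours 10 minutes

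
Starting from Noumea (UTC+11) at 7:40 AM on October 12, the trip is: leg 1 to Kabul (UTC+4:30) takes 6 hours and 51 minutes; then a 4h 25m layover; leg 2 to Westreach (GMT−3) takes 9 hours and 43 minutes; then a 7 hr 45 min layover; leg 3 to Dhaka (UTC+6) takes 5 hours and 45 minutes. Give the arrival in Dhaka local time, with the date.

Convert departure to UTC: 7:40 AM − 11:00 = 8:40 PM UTC on Oct 11.
Add 6 hours and 51 minutes leg 1 → 3:31 AM UTC (Oct 12).
Add 4 hours and 25 minutes layover in Kabul → 7:56 AM UTC.
Add 9 hours and 43 minutes leg 2 → 5:39 PM UTC.
Add 7 hours and 45 minutes layover in Westreach → 1:24 AM UTC (Oct 13).
Add 5 hours 45 minutes leg 3 → 7:09 AM UTC.
Dhaka is UTC+6:00, so local arrival = 7:09 AM + 6:00 = 1:09 PM on Oct 13.

1:09 PM on October 13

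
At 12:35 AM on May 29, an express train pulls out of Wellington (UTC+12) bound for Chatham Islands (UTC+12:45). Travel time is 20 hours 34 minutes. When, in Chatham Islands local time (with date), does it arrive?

Convert departure to UTC: 12:35 AM − 12:00 = 12:35 PM UTC on May 28.
Add 20 hours 34 minutes travel time → 9:09 AM UTC (May 29).
Chatham Islands is UTC+12:45, so local arrival = 9:09 AM + 12:45 = 9:54 PM on May 29.

9:54 PM on May 29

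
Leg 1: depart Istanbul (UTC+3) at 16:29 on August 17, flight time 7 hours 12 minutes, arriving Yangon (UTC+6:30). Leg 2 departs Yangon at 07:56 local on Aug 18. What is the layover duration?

Convert departure to UTC: 16:29 − 3:00 = 13:29 UTC on Aug 17.
Add 7 hours 12 minutes flight time → 20:41 UTC.
Yangon is UTC+6:30, so local arrival = 20:41 + 6:30 = 03:11 on Aug 18.
Layover = 07:56 − 03:11 = 4 hours 45 minutes.

4 hours 45 minutes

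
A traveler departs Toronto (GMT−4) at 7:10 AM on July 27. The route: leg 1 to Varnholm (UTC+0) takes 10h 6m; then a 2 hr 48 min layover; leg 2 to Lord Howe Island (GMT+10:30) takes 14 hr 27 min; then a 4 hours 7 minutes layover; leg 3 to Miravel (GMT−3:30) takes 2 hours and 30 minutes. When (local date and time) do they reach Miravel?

Convert departure to UTC: 7:10 AM + 4:00 = 11:10 AM UTC on Jul 27.
Add 10 hours 6 minutes leg 1 → 9:16 PM UTC.
Add 2 hours and 48 minutes layover in Varnholm → 12:04 AM UTC (Jul 28).
Add 14 hours 27 minutes leg 2 → 2:31 PM UTC.
Add 4 hours and 7 minutes layover in Lord Howe Island → 6:38 PM UTC.
Add 2 hours 30 minutes leg 3 → 9:08 PM UTC.
Miravel is UTC−3:30, so local arrival = 9:08 PM − 3:30 = 5:38 PM on Jul 28.

5:38 PM on Jul 28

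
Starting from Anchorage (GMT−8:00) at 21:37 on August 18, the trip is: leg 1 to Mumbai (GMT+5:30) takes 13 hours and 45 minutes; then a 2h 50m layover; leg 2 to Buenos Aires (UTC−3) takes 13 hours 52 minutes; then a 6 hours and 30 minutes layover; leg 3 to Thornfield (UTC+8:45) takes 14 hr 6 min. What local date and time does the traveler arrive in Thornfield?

17:25 on August 21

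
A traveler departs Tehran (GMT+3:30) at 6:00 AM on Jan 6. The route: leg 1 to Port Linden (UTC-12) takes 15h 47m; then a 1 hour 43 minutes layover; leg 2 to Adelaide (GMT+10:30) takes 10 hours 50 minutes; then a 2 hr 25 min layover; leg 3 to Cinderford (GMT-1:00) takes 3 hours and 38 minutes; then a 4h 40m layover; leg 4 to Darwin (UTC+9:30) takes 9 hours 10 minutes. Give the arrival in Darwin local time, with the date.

12:13 PM on Jan 8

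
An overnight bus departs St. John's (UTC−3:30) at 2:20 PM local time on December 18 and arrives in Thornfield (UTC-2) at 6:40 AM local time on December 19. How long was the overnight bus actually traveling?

14 hours 50 minutes

Departure in UTC: 2:20 PM + 3:30 = 5:50 PM on Dec 18.
Arrival in UTC: 6:40 AM + 2:00 = 8:40 AM on Dec 19.
Elapsed = 8:40 AM − 5:50 PM (+1 day) = 14 hours 50 minutes.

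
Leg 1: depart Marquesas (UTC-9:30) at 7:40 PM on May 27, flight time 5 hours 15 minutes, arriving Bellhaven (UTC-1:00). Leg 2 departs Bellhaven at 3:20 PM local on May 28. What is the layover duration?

5 hours 55 minutes

Convert departure to UTC: 7:40 PM + 9:30 = 5:10 AM UTC on May 28.
Add 5 hours and 15 minutes flight time → 10:25 AM UTC.
Bellhaven is UTC−1:00, so local arrival = 10:25 AM − 1:00 = 9:25 AM on May 28.
Layover = 3:20 PM − 9:25 AM = 5 hours 55 minutes.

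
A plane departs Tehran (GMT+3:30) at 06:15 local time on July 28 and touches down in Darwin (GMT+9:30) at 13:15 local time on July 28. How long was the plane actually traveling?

1 hour

Departure in UTC: 06:15 − 3:30 = 02:45 on Jul 28.
Arrival in UTC: 13:15 − 9:30 = 03:45 on Jul 28.
Elapsed = 03:45 − 02:45 = 1 hour.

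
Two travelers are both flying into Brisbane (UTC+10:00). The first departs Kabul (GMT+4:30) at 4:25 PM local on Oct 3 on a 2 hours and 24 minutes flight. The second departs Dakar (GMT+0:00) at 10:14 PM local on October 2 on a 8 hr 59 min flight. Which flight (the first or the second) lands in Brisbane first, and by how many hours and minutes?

Flight 1 in UTC: 4:25 PM − 4:30 = 11:55 AM on Oct 3.
+2 hours and 24 minutes → arrive 2:19 PM UTC on Oct 3.
Flight 2 departs at 10:14 PM UTC (Oct 2).
+8 hours 59 minutes → arrive 7:13 AM UTC on Oct 3.
Flight 2 lands earlier by 7 hours 6 minutes.

the second, by 7 hours 6 minutes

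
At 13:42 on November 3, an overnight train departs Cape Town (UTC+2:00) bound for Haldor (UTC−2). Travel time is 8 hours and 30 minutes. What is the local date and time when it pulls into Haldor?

18:12 on Nov 3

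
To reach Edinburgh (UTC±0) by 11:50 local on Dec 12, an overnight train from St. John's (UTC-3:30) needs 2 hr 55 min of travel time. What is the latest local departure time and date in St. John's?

05:25 on December 12

Target arrival is already UTC: 11:50 on Dec 12.
Subtract 2 hours 55 minutes → departure 08:55 UTC on Dec 12.
St. John's is UTC−3:30: 08:55 − 3:30 = 05:25 on Dec 12.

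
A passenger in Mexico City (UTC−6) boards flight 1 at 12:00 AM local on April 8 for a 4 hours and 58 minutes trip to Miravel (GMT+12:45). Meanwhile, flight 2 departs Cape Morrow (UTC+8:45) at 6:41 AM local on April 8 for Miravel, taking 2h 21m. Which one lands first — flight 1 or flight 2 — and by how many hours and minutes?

the second, by 10 hours 41 minutes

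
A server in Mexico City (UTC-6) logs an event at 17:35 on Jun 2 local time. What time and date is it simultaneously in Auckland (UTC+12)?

11:35 on Jun 3

In UTC: 17:35 + 6:00 = 23:35 on Jun 2.
Auckland is UTC+12:00: 23:35 + 12:00 = 11:35 on Jun 3.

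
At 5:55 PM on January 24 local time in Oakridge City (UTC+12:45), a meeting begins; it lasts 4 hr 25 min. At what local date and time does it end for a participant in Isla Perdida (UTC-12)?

9:35 PM on January 23

Isla Perdida is 24:45 behind Oakridge City.
After 4 hours 25 minutes it is 10:20 PM in Oakridge City.
Shift by the zone difference: 10:20 PM − 24:45 = 9:35 PM on Jan 23 in Isla Perdida.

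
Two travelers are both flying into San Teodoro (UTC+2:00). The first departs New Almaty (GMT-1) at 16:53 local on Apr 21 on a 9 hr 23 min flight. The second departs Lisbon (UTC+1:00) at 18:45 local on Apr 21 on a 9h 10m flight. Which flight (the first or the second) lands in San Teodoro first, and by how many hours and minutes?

the second, by 21 minutes

Flight 1 in UTC: 16:53 + 1:00 = 17:53 on Apr 21.
+9 hours and 23 minutes → arrive 03:16 UTC on Apr 22.
Flight 2 in UTC: 18:45 − 1:00 = 17:45 on Apr 21.
+9 hours and 10 minutes → arrive 02:55 UTC on Apr 22.
Flight 2 lands earlier by 21 minutes.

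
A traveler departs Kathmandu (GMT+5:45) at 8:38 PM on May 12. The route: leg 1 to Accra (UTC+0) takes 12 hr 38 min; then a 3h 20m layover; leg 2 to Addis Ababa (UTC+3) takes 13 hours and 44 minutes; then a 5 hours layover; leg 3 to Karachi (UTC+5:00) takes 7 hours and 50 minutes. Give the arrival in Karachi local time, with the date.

2:25 PM on May 14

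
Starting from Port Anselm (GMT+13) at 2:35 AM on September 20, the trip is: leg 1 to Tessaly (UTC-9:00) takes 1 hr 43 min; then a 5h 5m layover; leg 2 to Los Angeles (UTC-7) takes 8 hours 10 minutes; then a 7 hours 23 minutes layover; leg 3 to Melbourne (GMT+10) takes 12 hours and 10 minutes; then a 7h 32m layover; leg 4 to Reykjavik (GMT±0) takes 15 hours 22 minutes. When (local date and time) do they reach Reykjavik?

11:00 PM on September 21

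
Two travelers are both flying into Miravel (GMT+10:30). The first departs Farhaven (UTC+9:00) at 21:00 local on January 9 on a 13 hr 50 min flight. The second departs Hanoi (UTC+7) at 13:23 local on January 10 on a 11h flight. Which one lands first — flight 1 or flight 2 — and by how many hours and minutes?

the first, by 15 hours 33 minutes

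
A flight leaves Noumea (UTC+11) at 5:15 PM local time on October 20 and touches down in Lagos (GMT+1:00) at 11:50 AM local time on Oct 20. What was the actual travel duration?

4 hours 35 minutes

Departure in UTC: 5:15 PM − 11:00 = 6:15 AM on Oct 20.
Arrival in UTC: 11:50 AM − 1:00 = 10:50 AM on Oct 20.
Elapsed = 10:50 AM − 6:15 AM = 4 hours 35 minutes.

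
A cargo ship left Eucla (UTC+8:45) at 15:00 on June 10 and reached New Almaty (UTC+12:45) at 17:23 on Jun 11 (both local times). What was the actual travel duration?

Departure in UTC: 15:00 − 8:45 = 06:15 on Jun 10.
Arrival in UTC: 17:23 − 12:45 = 04:38 on Jun 11.
Elapsed = 04:38 − 06:15 (+1 day) = 22 hours 23 minutes.

22 hours 23 minutes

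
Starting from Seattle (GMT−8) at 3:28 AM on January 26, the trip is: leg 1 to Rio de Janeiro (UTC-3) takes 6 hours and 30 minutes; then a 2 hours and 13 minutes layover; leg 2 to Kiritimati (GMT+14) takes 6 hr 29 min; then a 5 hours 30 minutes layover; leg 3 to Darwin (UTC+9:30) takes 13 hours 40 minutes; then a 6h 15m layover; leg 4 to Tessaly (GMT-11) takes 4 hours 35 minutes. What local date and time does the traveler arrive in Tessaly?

9:40 PM on January 27

Convert departure to UTC: 3:28 AM + 8:00 = 11:28 AM UTC on Jan 26.
Add 6 hours and 30 minutes leg 1 → 5:58 PM UTC.
Add 2 hours 13 minutes layover in Rio de Janeiro → 8:11 PM UTC.
Add 6 hours and 29 minutes leg 2 → 2:40 AM UTC (Jan 27).
Add 5 hours 30 minutes layover in Kiritimati → 8:10 AM UTC.
Add 13 hours and 40 minutes leg 3 → 9:50 PM UTC.
Add 6 hours and 15 minutes layover in Darwin → 4:05 AM UTC (Jan 28).
Add 4 hours 35 minutes leg 4 → 8:40 AM UTC.
Tessaly is UTC−11:00, so local arrival = 8:40 AM − 11:00 = 9:40 PM on Jan 27.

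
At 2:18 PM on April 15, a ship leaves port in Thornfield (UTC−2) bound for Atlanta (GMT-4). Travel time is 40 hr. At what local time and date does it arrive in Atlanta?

Atlanta is 2:00 behind Thornfield.
After 40 hours it is 6:18 AM (Apr 17) in Thornfield.
Shift by the zone difference: 6:18 AM − 2:00 = 4:18 AM on Apr 17 in Atlanta.

4:18 AM on April 17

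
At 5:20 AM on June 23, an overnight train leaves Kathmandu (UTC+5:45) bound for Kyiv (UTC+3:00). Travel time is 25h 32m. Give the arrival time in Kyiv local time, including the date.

4:07 AM on Jun 24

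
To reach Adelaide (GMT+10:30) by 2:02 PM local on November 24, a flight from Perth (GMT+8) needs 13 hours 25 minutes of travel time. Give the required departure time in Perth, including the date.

Target arrival in UTC: 2:02 PM − 10:30 = 3:32 AM on Nov 24.
Subtract 13 hours and 25 minutes → departure 2:07 PM UTC on Nov 23.
Perth is UTC+8:00: 2:07 PM + 8:00 = 10:07 PM on Nov 23.

10:07 PM on Nov 23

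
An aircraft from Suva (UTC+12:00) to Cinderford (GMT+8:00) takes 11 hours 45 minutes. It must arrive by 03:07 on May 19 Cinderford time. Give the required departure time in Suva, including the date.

Target arrival in UTC: 03:07 − 8:00 = 19:07 on May 18.
Subtract 11 hours 45 minutes → departure 07:22 UTC on May 18.
Suva is UTC+12:00: 07:22 + 12:00 = 19:22 on May 18.

19:22 on May 18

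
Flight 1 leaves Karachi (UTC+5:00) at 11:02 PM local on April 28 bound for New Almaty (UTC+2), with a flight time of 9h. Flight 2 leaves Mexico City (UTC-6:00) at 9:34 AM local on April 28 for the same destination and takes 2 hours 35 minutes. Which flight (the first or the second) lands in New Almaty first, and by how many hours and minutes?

the second, by 8 hours 53 minutes

Flight 1 in UTC: 11:02 PM − 5:00 = 6:02 PM on Apr 28.
+9 hours → arrive 3:02 AM UTC on Apr 29.
Flight 2 in UTC: 9:34 AM + 6:00 = 3:34 PM on Apr 28.
+2 hours 35 minutes → arrive 6:09 PM UTC on Apr 28.
Flight 2 lands earlier by 8 hours 53 minutes.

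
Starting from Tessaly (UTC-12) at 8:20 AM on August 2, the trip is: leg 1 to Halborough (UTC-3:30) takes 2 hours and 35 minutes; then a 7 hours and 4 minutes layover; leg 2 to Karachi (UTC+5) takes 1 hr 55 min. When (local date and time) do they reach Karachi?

Convert departure to UTC: 8:20 AM + 12:00 = 8:20 PM UTC on Aug 2.
Add 2 hours and 35 minutes leg 1 → 10:55 PM UTC.
Add 7 hours and 4 minutes layover in Halborough → 5:59 AM UTC (Aug 3).
Add 1 hour 55 minutes leg 2 → 7:54 AM UTC.
Karachi is UTC+5:00, so local arrival = 7:54 AM + 5:00 = 12:54 PM on Aug 3.

12:54 PM on August 3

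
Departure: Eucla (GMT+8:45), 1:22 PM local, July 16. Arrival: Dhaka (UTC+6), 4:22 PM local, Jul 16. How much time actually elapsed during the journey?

Dhaka is 2:45 behind Eucla.
Clock-face elapsed time (ignoring zones) is 3 hours.
Actual elapsed = 3 hours + 2:45 = 5 hours 45 minutes.

5 hours 45 minutes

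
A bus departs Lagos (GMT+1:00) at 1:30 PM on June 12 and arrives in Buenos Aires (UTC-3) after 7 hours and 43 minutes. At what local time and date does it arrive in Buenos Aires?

5:13 PM on June 12

Convert departure to UTC: 1:30 PM − 1:00 = 12:30 PM UTC on Jun 12.
Add 7 hours and 43 minutes travel time → 8:13 PM UTC.
Buenos Aires is UTC−3:00, so local arrival = 8:13 PM − 3:00 = 5:13 PM on Jun 12.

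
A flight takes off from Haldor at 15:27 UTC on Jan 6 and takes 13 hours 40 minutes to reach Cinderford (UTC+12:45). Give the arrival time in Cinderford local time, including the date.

17:52 on January 7

Departure is given in UTC: 15:27 on Jan 6.
Add 13 hours 40 minutes → 05:07 UTC (Jan 7).
Cinderford is UTC+12:45: 05:07 + 12:45 = 17:52 on Jan 7.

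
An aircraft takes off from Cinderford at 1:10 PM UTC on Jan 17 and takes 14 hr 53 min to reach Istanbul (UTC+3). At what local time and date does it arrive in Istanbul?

7:03 AM on January 18

Departure is given in UTC: 1:10 PM on Jan 17.
Add 14 hours 53 minutes → 4:03 AM UTC (Jan 18).
Istanbul is UTC+3:00: 4:03 AM + 3:00 = 7:03 AM on Jan 18.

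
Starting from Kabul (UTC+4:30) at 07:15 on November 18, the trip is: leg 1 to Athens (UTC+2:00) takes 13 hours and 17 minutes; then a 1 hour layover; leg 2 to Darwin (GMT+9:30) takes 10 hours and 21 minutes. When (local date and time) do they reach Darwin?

Convert departure to UTC: 07:15 − 4:30 = 02:45 UTC on Nov 18.
Add 13 hours and 17 minutes leg 1 → 16:02 UTC.
Add 1 hour layover in Athens → 17:02 UTC.
Add 10 hours 21 minutes leg 2 → 03:23 UTC (Nov 19).
Darwin is UTC+9:30, so local arrival = 03:23 + 9:30 = 12:53 on Nov 19.

12:53 on November 19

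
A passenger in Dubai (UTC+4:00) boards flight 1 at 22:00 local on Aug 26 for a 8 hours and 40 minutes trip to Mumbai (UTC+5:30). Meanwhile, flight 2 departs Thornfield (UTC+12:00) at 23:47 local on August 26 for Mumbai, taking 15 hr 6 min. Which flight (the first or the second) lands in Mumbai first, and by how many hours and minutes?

Flight 1 in UTC: 22:00 − 4:00 = 18:00 on Aug 26.
+8 hours 40 minutes → arrive 02:40 UTC on Aug 27.
Flight 2 in UTC: 23:47 − 12:00 = 11:47 on Aug 26.
+15 hours and 6 minutes → arrive 02:53 UTC on Aug 27.
Flight 1 lands earlier by 13 minutes.

the first, by 13 minutes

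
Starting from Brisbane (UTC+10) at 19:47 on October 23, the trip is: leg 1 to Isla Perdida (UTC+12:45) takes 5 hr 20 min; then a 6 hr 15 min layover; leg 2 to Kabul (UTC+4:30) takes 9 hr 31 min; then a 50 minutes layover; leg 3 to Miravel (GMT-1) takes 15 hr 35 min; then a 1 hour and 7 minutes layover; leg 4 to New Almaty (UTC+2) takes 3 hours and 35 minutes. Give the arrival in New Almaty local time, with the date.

Convert departure to UTC: 19:47 − 10:00 = 09:47 UTC on Oct 23.
Add 5 hours 20 minutes leg 1 → 15:07 UTC.
Add 6 hours 15 minutes layover in Isla Perdida → 21:22 UTC.
Add 9 hours and 31 minutes leg 2 → 06:53 UTC (Oct 24).
Add 50 minutes layover in Kabul → 07:43 UTC.
Add 15 hours and 35 minutes leg 3 → 23:18 UTC.
Add 1 hour 7 minutes layover in Miravel → 00:25 UTC (Oct 25).
Add 3 hours and 35 minutes leg 4 → 04:00 UTC.
New Almaty is UTC+2:00, so local arrival = 04:00 + 2:00 = 06:00 on Oct 25.

06:00 on October 25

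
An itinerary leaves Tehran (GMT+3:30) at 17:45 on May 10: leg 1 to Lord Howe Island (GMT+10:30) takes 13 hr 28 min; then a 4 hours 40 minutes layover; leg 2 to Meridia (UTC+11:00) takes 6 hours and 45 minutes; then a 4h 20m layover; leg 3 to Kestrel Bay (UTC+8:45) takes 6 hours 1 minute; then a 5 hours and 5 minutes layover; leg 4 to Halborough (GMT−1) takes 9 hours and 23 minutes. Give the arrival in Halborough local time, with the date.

Convert departure to UTC: 17:45 − 3:30 = 14:15 UTC on May 10.
Add 13 hours and 28 minutes leg 1 → 03:43 UTC (May 11).
Add 4 hours and 40 minutes layover in Lord Howe Island → 08:23 UTC.
Add 6 hours 45 minutes leg 2 → 15:08 UTC.
Add 4 hours 20 minutes layover in Meridia → 19:28 UTC.
Add 6 hours and 1 minute leg 3 → 01:29 UTC (May 12).
Add 5 hours and 5 minutes layover in Kestrel Bay → 06:34 UTC.
Add 9 hours and 23 minutes leg 4 → 15:57 UTC.
Halborough is UTC−1:00, so local arrival = 15:57 − 1:00 = 14:57 on May 12.

14:57 on May 12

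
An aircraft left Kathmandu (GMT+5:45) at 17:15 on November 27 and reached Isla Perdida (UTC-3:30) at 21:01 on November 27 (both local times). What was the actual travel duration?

13 hours 1 minute

Departure in UTC: 17:15 − 5:45 = 11:30 on Nov 27.
Arrival in UTC: 21:01 + 3:30 = 00:31 on Nov 28.
Elapsed = 00:31 − 11:30 (+1 day) = 13 hours 1 minute.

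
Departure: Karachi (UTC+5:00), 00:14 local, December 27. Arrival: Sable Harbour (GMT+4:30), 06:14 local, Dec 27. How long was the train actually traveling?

6 hours 30 minutes

Departure in UTC: 00:14 − 5:00 = 19:14 on Dec 26.
Arrival in UTC: 06:14 − 4:30 = 01:44 on Dec 27.
Elapsed = 01:44 − 19:14 (+1 day) = 6 hours 30 minutes.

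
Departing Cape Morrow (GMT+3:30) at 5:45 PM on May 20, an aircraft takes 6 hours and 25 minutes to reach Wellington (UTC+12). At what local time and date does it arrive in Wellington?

8:40 AM on May 21

Convert departure to UTC: 5:45 PM − 3:30 = 2:15 PM UTC on May 20.
Add 6 hours 25 minutes travel time → 8:40 PM UTC.
Wellington is UTC+12:00, so local arrival = 8:40 PM + 12:00 = 8:40 AM on May 21.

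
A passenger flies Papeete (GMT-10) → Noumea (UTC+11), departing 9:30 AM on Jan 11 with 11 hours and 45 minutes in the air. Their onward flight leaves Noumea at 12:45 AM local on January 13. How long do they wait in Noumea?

6 hours 30 minutes

Convert departure to UTC: 9:30 AM + 10:00 = 7:30 PM UTC on Jan 11.
Add 11 hours and 45 minutes flight time → 7:15 AM UTC (Jan 12).
Noumea is UTC+11:00, so local arrival = 7:15 AM + 11:00 = 6:15 PM on Jan 12.
Layover = 12:45 AM − 6:15 PM (+1 day) = 6 hours 30 minutes.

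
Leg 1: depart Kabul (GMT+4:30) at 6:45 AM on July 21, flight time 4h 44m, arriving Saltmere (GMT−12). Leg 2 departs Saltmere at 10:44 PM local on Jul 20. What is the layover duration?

Convert departure to UTC: 6:45 AM − 4:30 = 2:15 AM UTC on Jul 21.
Add 4 hours 44 minutes flight time → 6:59 AM UTC.
Saltmere is UTC−12:00, so local arrival = 6:59 AM − 12:00 = 6:59 PM on Jul 20.
Layover = 10:44 PM − 6:59 PM = 3 hours 45 minutes.

3 hours 45 minutes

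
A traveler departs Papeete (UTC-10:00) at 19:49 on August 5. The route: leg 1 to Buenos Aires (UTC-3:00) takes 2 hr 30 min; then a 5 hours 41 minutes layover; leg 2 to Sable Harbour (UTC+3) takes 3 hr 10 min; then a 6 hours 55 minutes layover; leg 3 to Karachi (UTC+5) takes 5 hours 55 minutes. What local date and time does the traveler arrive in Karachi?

Convert departure to UTC: 19:49 + 10:00 = 05:49 UTC on Aug 6.
Add 2 hours and 30 minutes leg 1 → 08:19 UTC.
Add 5 hours and 41 minutes layover in Buenos Aires → 14:00 UTC.
Add 3 hours 10 minutes leg 2 → 17:10 UTC.
Add 6 hours 55 minutes layover in Sable Harbour → 00:05 UTC (Aug 7).
Add 5 hours 55 minutes leg 3 → 06:00 UTC.
Karachi is UTC+5:00, so local arrival = 06:00 + 5:00 = 11:00 on Aug 7.

11:00 on Aug 7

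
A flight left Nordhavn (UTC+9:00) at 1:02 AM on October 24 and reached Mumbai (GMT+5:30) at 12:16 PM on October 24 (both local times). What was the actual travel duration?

Mumbai is 3:30 behind Nordhavn.
Clock-face elapsed time (ignoring zones) is 11 hours 14 minutes.
Actual elapsed = 11 hours 14 minutes + 3:30 = 14 hours 44 minutes.

14 hours 44 minutes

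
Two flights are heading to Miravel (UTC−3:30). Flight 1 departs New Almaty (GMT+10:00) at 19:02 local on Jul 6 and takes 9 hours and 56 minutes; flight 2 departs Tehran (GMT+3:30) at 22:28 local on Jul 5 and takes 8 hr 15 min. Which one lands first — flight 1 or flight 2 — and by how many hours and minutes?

the second, by 15 hours 45 minutes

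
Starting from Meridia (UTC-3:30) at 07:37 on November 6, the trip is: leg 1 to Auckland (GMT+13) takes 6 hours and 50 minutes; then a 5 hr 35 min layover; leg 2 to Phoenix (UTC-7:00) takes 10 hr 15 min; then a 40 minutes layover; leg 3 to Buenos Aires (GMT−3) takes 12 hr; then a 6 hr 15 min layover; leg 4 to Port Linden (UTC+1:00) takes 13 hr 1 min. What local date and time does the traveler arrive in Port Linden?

Convert departure to UTC: 07:37 + 3:30 = 11:07 UTC on Nov 6.
Add 6 hours and 50 minutes leg 1 → 17:57 UTC.
Add 5 hours and 35 minutes layover in Auckland → 23:32 UTC.
Add 10 hours and 15 minutes leg 2 → 09:47 UTC (Nov 7).
Add 40 minutes layover in Phoenix → 10:27 UTC.
Add 12 hours leg 3 → 22:27 UTC.
Add 6 hours and 15 minutes layover in Buenos Aires → 04:42 UTC (Nov 8).
Add 13 hours 1 minute leg 4 → 17:43 UTC.
Port Linden is UTC+1:00, so local arrival = 17:43 + 1:00 = 18:43 on Nov 8.

18:43 on Nov 8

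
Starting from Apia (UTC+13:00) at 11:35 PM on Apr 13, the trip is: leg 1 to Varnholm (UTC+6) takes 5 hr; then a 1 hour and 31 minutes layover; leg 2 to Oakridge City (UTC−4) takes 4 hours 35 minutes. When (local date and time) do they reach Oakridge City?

5:41 PM on Apr 13

Convert departure to UTC: 11:35 PM − 13:00 = 10:35 AM UTC on Apr 13.
Add 5 hours leg 1 → 3:35 PM UTC.
Add 1 hour and 31 minutes layover in Varnholm → 5:06 PM UTC.
Add 4 hours and 35 minutes leg 2 → 9:41 PM UTC.
Oakridge City is UTC−4:00, so local arrival = 9:41 PM − 4:00 = 5:41 PM on Apr 13.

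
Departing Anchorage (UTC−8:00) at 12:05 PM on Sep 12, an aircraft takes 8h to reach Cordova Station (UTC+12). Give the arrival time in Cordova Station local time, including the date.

4:05 PM on September 13

Convert departure to UTC: 12:05 PM + 8:00 = 8:05 PM UTC on Sep 12.
Add 8 hours travel time → 4:05 AM UTC (Sep 13).
Cordova Station is UTC+12:00, so local arrival = 4:05 AM + 12:00 = 4:05 PM on Sep 13.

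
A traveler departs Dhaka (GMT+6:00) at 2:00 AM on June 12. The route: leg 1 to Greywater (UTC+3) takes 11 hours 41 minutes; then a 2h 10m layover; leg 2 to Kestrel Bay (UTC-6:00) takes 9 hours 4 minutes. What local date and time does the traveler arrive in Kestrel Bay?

12:55 PM on June 12

Convert departure to UTC: 2:00 AM − 6:00 = 8:00 PM UTC on Jun 11.
Add 11 hours 41 minutes leg 1 → 7:41 AM UTC (Jun 12).
Add 2 hours and 10 minutes layover in Greywater → 9:51 AM UTC.
Add 9 hours 4 minutes leg 2 → 6:55 PM UTC.
Kestrel Bay is UTC−6:00, so local arrival = 6:55 PM − 6:00 = 12:55 PM on Jun 12.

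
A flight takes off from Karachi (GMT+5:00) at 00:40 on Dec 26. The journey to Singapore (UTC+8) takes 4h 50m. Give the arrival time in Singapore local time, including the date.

Singapore is 3:00 ahead of Karachi.
After 4 hours 50 minutes it is 05:30 in Karachi.
Shift by the zone difference: 05:30 + 3:00 = 08:30 on Dec 26 in Singapore.

08:30 on December 26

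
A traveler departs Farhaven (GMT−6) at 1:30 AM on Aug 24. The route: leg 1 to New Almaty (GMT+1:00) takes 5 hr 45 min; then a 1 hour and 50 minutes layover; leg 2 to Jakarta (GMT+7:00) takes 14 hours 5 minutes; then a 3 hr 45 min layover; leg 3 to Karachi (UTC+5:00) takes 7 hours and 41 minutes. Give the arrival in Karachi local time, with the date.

Convert departure to UTC: 1:30 AM + 6:00 = 7:30 AM UTC on Aug 24.
Add 5 hours and 45 minutes leg 1 → 1:15 PM UTC.
Add 1 hour 50 minutes layover in New Almaty → 3:05 PM UTC.
Add 14 hours and 5 minutes leg 2 → 5:10 AM UTC (Aug 25).
Add 3 hours 45 minutes layover in Jakarta → 8:55 AM UTC.
Add 7 hours 41 minutes leg 3 → 4:36 PM UTC.
Karachi is UTC+5:00, so local arrival = 4:36 PM + 5:00 = 9:36 PM on Aug 25.

9:36 PM on August 25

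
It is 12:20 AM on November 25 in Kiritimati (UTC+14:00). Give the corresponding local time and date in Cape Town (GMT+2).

12:20 PM on November 24

In UTC: 12:20 AM − 14:00 = 10:20 AM on Nov 24.
Cape Town is UTC+2:00: 10:20 AM + 2:00 = 12:20 PM on Nov 24.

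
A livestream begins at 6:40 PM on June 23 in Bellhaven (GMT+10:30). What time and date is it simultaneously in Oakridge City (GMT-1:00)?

7:10 AM on Jun 23

In UTC: 6:40 PM − 10:30 = 8:10 AM on Jun 23.
Oakridge City is UTC−1:00: 8:10 AM − 1:00 = 7:10 AM on Jun 23.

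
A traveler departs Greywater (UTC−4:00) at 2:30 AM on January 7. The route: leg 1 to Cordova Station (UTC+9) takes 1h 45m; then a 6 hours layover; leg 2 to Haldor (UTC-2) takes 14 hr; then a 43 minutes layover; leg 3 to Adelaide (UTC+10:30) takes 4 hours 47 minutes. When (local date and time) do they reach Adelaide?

8:15 PM on January 8

Convert departure to UTC: 2:30 AM + 4:00 = 6:30 AM UTC on Jan 7.
Add 1 hour 45 minutes leg 1 → 8:15 AM UTC.
Add 6 hours layover in Cordova Station → 2:15 PM UTC.
Add 14 hours leg 2 → 4:15 AM UTC (Jan 8).
Add 43 minutes layover in Haldor → 4:58 AM UTC.
Add 4 hours 47 minutes leg 3 → 9:45 AM UTC.
Adelaide is UTC+10:30, so local arrival = 9:45 AM + 10:30 = 8:15 PM on Jan 8.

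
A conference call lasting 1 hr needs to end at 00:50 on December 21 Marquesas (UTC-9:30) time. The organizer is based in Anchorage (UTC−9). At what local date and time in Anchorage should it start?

Target end time in UTC: 00:50 + 9:30 = 10:20 on Dec 21.
Subtract 1 hour → start 09:20 UTC on Dec 21.
Anchorage is UTC−9:00: 09:20 − 9:00 = 00:20 on Dec 21.

00:20 on December 21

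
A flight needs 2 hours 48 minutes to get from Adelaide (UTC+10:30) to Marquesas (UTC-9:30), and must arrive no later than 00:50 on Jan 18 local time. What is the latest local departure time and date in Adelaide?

Target arrival in UTC: 00:50 + 9:30 = 10:20 on Jan 18.
Subtract 2 hours and 48 minutes → departure 07:32 UTC on Jan 18.
Adelaide is UTC+10:30: 07:32 + 10:30 = 18:02 on Jan 18.

18:02 on January 18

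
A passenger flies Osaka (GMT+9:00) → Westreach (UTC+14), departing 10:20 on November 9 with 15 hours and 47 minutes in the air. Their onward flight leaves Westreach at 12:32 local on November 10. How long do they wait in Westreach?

Convert departure to UTC: 10:20 − 9:00 = 01:20 UTC on Nov 9.
Add 15 hours and 47 minutes flight time → 17:07 UTC.
Westreach is UTC+14:00, so local arrival = 17:07 + 14:00 = 07:07 on Nov 10.
Layover = 12:32 − 07:07 = 5 hours 25 minutes.

5 hours 25 minutes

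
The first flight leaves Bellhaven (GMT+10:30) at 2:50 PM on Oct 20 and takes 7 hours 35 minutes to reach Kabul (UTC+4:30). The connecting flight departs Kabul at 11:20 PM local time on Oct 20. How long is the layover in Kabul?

Convert departure to UTC: 2:50 PM − 10:30 = 4:20 AM UTC on Oct 20.
Add 7 hours and 35 minutes flight time → 11:55 AM UTC.
Kabul is UTC+4:30, so local arrival = 11:55 AM + 4:30 = 4:25 PM on Oct 20.
Layover = 11:20 PM − 4:25 PM = 6 hours 55 minutes.

6 hours 55 minutes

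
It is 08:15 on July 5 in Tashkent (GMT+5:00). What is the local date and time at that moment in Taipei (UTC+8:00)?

11:15 on July 5

Taipei is 3:00 ahead of Tashkent.
Shift by the zone difference: 08:15 + 3:00 = 11:15 on Jul 5 in Taipei.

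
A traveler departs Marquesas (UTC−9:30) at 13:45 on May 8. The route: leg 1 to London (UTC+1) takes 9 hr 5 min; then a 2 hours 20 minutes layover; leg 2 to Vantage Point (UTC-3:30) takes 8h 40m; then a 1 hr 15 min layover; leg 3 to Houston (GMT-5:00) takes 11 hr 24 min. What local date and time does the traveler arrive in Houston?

Convert departure to UTC: 13:45 + 9:30 = 23:15 UTC on May 8.
Add 9 hours and 5 minutes leg 1 → 08:20 UTC (May 9).
Add 2 hours 20 minutes layover in London → 10:40 UTC.
Add 8 hours and 40 minutes leg 2 → 19:20 UTC.
Add 1 hour and 15 minutes layover in Vantage Point → 20:35 UTC.
Add 11 hours 24 minutes leg 3 → 07:59 UTC (May 10).
Houston is UTC−5:00, so local arrival = 07:59 − 5:00 = 02:59 on May 10.

02:59 on May 10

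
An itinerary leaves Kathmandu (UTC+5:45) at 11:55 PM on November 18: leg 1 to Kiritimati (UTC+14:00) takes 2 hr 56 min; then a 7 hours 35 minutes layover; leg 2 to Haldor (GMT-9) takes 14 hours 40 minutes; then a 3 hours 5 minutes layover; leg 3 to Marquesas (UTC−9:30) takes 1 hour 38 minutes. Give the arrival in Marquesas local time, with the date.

2:34 PM on November 19

Convert departure to UTC: 11:55 PM − 5:45 = 6:10 PM UTC on Nov 18.
Add 2 hours 56 minutes leg 1 → 9:06 PM UTC.
Add 7 hours 35 minutes layover in Kiritimati → 4:41 AM UTC (Nov 19).
Add 14 hours 40 minutes leg 2 → 7:21 PM UTC.
Add 3 hours and 5 minutes layover in Haldor → 10:26 PM UTC.
Add 1 hour and 38 minutes leg 3 → 12:04 AM UTC (Nov 20).
Marquesas is UTC−9:30, so local arrival = 12:04 AM − 9:30 = 2:34 PM on Nov 19.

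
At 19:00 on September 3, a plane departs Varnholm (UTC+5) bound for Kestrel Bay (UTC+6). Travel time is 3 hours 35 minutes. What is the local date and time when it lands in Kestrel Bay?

23:35 on Sep 3

Convert departure to UTC: 19:00 − 5:00 = 14:00 UTC on Sep 3.
Add 3 hours and 35 minutes travel time → 17:35 UTC.
Kestrel Bay is UTC+6:00, so local arrival = 17:35 + 6:00 = 23:35 on Sep 3.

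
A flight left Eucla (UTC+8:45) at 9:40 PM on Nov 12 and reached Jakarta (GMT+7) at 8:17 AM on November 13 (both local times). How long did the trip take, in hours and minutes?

Departure in UTC: 9:40 PM − 8:45 = 12:55 PM on Nov 12.
Arrival in UTC: 8:17 AM − 7:00 = 1:17 AM on Nov 13.
Elapsed = 1:17 AM − 12:55 PM (+1 day) = 12 hours 22 minutes.

12 hours 22 minutes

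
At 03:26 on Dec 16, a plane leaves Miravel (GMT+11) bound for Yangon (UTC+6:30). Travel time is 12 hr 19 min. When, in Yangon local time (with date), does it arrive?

11:15 on December 16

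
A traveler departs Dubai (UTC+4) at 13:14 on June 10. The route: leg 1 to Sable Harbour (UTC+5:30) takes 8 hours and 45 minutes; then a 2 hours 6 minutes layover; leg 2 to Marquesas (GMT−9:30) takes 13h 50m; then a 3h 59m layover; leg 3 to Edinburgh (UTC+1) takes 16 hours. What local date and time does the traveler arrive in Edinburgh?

06:54 on June 12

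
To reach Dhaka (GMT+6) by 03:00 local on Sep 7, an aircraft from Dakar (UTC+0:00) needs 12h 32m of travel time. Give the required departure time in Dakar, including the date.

Target arrival in UTC: 03:00 − 6:00 = 21:00 on Sep 6.
Subtract 12 hours and 32 minutes → departure 08:28 UTC on Sep 6.
Dakar is UTC+0, so departure is 08:28 on Sep 6.

08:28 on September 6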